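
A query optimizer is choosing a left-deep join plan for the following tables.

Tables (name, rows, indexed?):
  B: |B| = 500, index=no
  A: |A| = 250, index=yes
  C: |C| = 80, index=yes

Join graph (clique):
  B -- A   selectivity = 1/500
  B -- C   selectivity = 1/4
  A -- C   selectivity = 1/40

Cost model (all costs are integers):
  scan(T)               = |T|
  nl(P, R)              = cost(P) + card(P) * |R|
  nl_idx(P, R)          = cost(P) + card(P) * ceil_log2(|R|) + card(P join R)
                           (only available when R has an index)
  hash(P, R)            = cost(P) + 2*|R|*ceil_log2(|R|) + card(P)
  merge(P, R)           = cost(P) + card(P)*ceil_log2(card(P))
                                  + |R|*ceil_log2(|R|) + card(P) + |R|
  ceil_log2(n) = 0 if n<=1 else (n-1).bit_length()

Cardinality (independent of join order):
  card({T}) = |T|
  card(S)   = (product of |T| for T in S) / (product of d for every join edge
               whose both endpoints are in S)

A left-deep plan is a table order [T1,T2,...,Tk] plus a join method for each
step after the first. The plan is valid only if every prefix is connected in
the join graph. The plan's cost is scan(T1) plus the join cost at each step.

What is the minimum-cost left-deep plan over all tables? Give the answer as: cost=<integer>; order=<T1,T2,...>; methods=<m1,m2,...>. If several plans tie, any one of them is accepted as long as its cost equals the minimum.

Selinger DP (subsets sized 1..n):
  {B}: scan cost=500, card=500
  {A}: scan cost=250, card=250
  {C}: scan cost=80, card=80
  {AB}: card=250; try (A,nl_idx)→4750, (A,hash)→5000, (B,merge)→7500, (A,merge)→7750, (B,hash)→9500, (B,nl)→125250 …(+1); best=4750 via (A,nl_idx)
  {BC}: card=10000; try (C,hash)→2120, (B,merge)→5720, (C,merge)→6140, (B,hash)→9160, (C,nl_idx)→14000, (B,nl)→40080 …(+1); best=2120 via (C,hash)
  {AC}: card=500; try (A,nl_idx)→1220, (C,hash)→1620, (C,nl_idx)→2500, (A,merge)→2970, (C,merge)→3140, (A,hash)→4160 …(+2); best=1220 via (A,nl_idx)
  {ABC}: card=125; try (C,hash)→6120, (C,nl_idx)→6625, (C,merge)→7640, (B,hash)→10720, (B,merge)→11220, (A,hash)→16120 …(+5); best=6120 via (C,hash)

cost=6120; order=B,A,C; methods=nl_idx,hash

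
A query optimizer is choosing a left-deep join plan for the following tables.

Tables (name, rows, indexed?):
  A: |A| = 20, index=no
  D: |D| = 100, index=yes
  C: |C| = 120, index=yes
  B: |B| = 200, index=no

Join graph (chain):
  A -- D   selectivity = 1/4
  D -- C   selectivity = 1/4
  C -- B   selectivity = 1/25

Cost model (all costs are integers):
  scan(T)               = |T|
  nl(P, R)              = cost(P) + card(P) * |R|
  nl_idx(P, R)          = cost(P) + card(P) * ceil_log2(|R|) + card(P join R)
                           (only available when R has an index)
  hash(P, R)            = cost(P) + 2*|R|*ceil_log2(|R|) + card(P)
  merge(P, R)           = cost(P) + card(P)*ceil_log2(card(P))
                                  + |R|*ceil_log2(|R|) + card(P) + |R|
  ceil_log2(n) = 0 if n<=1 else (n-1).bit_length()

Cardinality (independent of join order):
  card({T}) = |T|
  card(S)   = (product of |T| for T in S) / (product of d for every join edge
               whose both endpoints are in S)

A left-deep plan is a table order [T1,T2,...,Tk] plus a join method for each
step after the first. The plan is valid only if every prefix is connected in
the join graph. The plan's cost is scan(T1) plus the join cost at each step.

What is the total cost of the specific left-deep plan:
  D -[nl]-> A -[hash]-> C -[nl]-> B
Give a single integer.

3004280

step 1: scan D: cost=100, card=100
step 2: join A via nl
    card(P join A) = 100*20/(4) = 500
    cost = 100 + 100*20 = 2100
step 3: join C via hash
    card(P join C) = 500*120/(4) = 15000
    cost = 2100 + 2*120*7 + 500 = 4280
step 4: join B via nl
    card(P join B) = 15000*200/(25) = 120000
    cost = 4280 + 15000*200 = 3004280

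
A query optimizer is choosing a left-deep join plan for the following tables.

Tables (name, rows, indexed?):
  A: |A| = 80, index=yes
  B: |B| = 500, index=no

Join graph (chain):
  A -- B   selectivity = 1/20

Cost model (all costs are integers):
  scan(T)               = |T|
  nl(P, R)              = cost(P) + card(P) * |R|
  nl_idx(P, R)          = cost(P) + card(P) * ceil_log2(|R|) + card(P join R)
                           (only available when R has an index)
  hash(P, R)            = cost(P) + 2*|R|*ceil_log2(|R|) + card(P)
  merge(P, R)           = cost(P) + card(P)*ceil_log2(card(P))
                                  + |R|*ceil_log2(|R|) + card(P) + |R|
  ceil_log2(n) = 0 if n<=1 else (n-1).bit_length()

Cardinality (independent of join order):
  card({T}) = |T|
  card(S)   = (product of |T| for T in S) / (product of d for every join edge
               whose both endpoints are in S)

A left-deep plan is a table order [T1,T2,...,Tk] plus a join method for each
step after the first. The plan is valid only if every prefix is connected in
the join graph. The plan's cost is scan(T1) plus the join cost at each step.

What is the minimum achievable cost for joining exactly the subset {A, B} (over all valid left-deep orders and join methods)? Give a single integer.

Selinger DP over subsets of {A,B}:
  {A}: scan cost=80, card=80
  {B}: scan cost=500, card=500
  {AB}: card=2000; try (A,hash)→2120, (B,merge)→5720, (A,nl_idx)→6000, (A,merge)→6140, (B,hash)→9160, (B,nl)→40080 …(+1); best=2120 via (A,hash)

2120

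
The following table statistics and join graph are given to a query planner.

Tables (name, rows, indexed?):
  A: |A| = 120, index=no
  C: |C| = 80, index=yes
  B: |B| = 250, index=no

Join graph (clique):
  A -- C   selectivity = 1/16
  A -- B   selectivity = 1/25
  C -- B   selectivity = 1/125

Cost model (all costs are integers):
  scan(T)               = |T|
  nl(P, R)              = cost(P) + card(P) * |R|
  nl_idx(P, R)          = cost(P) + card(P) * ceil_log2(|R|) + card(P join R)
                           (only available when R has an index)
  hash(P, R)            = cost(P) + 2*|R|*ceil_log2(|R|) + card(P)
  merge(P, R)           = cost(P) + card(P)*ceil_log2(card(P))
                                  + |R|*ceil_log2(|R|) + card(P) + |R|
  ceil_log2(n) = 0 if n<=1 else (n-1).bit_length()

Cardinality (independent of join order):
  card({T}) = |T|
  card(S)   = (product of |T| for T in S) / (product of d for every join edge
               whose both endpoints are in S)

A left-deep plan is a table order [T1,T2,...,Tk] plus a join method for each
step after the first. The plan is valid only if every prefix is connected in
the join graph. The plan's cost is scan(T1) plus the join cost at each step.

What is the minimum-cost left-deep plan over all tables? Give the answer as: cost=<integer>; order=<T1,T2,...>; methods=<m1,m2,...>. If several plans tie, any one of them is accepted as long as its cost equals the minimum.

cost=3460; order=B,C,A; methods=hash,hash

Selinger DP (subsets sized 1..n):
  {A}: scan cost=120, card=120
  {C}: scan cost=80, card=80
  {B}: scan cost=250, card=250
  {AC}: card=600; try (C,hash)→1360, (C,nl_idx)→1560, (A,merge)→1680, (C,merge)→1720, (A,hash)→1840, (A,nl)→9680 …(+1); best=1360 via (C,hash)
  {AB}: card=1200; try (A,hash)→2180, (B,merge)→3330, (A,merge)→3460, (B,hash)→4240, (B,nl)→30120, (A,nl)→30250; best=2180 via (A,hash)
  {BC}: card=160; try (C,hash)→1620, (C,nl_idx)→2160, (B,merge)→2970, (C,merge)→3140, (B,hash)→4160, (B,nl)→20080 …(+1); best=1620 via (C,hash)
  {ABC}: card=48; try (A,hash)→3460, (A,merge)→4020, (C,hash)→4500, (B,hash)→5960, (B,merge)→10210, (C,nl_idx)→10628 …(+4); best=3460 via (A,hash)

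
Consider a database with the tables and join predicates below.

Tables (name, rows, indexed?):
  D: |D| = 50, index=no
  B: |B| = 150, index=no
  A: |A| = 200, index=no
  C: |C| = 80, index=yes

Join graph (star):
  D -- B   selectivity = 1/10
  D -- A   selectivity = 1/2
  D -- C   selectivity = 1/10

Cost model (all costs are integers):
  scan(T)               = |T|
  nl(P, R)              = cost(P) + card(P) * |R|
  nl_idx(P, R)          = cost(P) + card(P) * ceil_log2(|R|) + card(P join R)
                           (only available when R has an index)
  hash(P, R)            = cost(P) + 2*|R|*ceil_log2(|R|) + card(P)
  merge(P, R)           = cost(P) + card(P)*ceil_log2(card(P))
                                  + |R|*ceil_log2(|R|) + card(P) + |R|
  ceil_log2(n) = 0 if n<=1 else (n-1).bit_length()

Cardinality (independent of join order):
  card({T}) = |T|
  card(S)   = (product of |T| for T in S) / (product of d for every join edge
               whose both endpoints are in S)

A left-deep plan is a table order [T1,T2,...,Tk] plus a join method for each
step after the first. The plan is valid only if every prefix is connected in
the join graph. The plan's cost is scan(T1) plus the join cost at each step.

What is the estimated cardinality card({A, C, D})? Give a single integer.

Tables in S: A(200), C(80), D(50)
Edges inside S: D-A(d=2), D-C(d=10)
numerator = 200 * 80 * 50 = 800000
denominator = 2 * 10 = 20
card(S) = 800000 / 20 = 40000

40000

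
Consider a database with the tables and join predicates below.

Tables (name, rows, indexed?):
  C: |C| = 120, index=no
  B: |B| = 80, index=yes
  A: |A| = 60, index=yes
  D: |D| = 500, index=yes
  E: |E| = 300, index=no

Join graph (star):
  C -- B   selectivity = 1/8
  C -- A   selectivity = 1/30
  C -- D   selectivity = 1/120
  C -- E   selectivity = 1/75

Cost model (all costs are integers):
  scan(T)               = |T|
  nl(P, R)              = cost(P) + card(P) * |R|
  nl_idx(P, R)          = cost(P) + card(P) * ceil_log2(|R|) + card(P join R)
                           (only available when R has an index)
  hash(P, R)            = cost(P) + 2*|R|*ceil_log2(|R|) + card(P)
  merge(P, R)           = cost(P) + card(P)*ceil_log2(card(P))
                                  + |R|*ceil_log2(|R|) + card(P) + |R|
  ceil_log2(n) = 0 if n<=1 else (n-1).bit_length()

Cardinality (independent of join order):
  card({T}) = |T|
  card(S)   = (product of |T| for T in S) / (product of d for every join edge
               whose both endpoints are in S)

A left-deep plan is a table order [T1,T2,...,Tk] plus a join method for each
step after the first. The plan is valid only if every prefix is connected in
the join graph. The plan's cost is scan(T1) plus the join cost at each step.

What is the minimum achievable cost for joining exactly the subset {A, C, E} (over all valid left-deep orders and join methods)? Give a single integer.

3480

Selinger DP over subsets of {A,C,E}:
  {C}: scan cost=120, card=120
  {A}: scan cost=60, card=60
  {E}: scan cost=300, card=300
  {AC}: card=240; try (A,hash)→960, (A,nl_idx)→1080, (C,merge)→1440, (A,merge)→1500, (C,hash)→1800, (C,nl)→7260 …(+1); best=960 via (A,hash)
  {CE}: card=480; try (C,hash)→2280, (E,merge)→4080, (C,merge)→4260, (E,hash)→5640, (E,nl)→36120, (C,nl)→36300; best=2280 via (C,hash)
  {ACE}: card=960; try (A,hash)→3480, (E,merge)→6120, (A,nl_idx)→6120, (E,hash)→6600, (A,merge)→7500, (A,nl)→31080 …(+1); best=3480 via (A,hash)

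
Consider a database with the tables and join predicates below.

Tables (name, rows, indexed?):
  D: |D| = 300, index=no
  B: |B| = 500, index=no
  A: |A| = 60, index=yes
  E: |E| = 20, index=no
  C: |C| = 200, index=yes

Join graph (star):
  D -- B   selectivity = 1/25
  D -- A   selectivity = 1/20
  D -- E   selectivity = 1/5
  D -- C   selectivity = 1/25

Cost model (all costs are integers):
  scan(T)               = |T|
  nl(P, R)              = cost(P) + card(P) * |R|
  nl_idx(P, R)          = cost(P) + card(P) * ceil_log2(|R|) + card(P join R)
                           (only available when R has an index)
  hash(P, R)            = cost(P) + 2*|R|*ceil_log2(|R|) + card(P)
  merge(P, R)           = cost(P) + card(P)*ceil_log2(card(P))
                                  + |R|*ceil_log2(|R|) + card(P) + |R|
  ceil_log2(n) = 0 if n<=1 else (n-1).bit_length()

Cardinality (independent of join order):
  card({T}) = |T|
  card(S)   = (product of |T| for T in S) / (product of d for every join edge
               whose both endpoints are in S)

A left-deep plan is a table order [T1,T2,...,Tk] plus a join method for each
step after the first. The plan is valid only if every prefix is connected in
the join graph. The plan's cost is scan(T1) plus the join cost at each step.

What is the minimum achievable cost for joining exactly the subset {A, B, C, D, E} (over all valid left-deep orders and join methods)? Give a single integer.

Selinger DP over subsets of {A,B,C,D,E}:
  {D}: scan cost=300, card=300
  {B}: scan cost=500, card=500
  {A}: scan cost=60, card=60
  {E}: scan cost=20, card=20
  {C}: scan cost=200, card=200
  {BD}: card=6000; try (D,hash)→6400, (B,merge)→8300, (D,merge)→8500, (B,hash)→9600, (B,nl)→150300, (D,nl)→150500; best=6400 via (D,hash)
  {AD}: card=900; try (A,hash)→1320, (A,nl_idx)→3000, (D,merge)→3480, (A,merge)→3720, (D,hash)→5520, (D,nl)→18060 …(+1); best=1320 via (A,hash)
  {DE}: card=1200; try (E,hash)→800, (D,merge)→3140, (E,merge)→3420, (D,hash)→5440, (D,nl)→6020, (E,nl)→6300; best=800 via (E,hash)
  {CD}: card=2400; try (C,hash)→3800, (D,merge)→5000, (C,merge)→5100, (C,nl_idx)→5100, (D,hash)→5800, (D,nl)→60200 …(+1); best=3800 via (C,hash)
  {ABD}: card=18000; try (B,hash)→11220, (A,hash)→13120, (B,merge)→16220, (A,nl_idx)→60400, (A,merge)→90820, (A,nl)→366400 …(+1); best=11220 via (B,hash)
  {BDE}: card=24000; try (B,hash)→11000, (E,hash)→12600, (B,merge)→20200, (E,merge)→90520, (E,nl)→126400, (B,nl)→600800; best=11000 via (B,hash)
  {BCD}: card=48000; try (B,hash)→15200, (C,hash)→15600, (B,merge)→40000, (C,merge)→92200, (C,nl_idx)→102400, (B,nl)→1203800 …(+1); best=15200 via (B,hash)
  {ADE}: card=3600; try (E,hash)→2420, (A,hash)→2720, (E,merge)→11340, (A,nl_idx)→11600, (A,merge)→15620, (E,nl)→19320 …(+1); best=2420 via (E,hash)
  {ACD}: card=7200; try (C,hash)→5420, (A,hash)→6920, (C,merge)→13020, (C,nl_idx)→15720, (A,nl_idx)→25400, (A,merge)→35420 …(+2); best=5420 via (C,hash)
  {CDE}: card=9600; try (C,hash)→5200, (E,hash)→6400, (C,merge)→17000, (C,nl_idx)→20000, (E,merge)→35120, (E,nl)→51800 …(+1); best=5200 via (C,hash)
  {ABDE}: card=72000; try (B,hash)→15020, (E,hash)→29420, (A,hash)→35720, (B,merge)→54220, (A,nl_idx)→227000, (E,merge)→299340 …(+4); best=15020 via (B,hash)
  {ABCD}: card=144000; try (B,hash)→21620, (C,hash)→32420, (A,hash)→63920, (B,merge)→111220, (C,nl_idx)→299220, (C,merge)→301020 …(+5); best=21620 via (B,hash)
  {BCDE}: card=192000; try (B,hash)→23800, (C,hash)→38200, (E,hash)→63400, (B,merge)→154200, (C,nl_idx)→395000, (C,merge)→396800 …(+4); best=23800 via (B,hash)
  {ACDE}: card=28800; try (C,hash)→9220, (E,hash)→12820, (A,hash)→15520, (C,merge)→51020, (C,nl_idx)→60020, (A,nl_idx)→91600 …(+5); best=9220 via (C,hash)
  {ABCDE}: card=576000; try (B,hash)→47020, (C,hash)→90220, (E,hash)→165820, (A,hash)→216520, (B,merge)→475020, (C,nl_idx)→1167020 …(+8); best=47020 via (B,hash)

47020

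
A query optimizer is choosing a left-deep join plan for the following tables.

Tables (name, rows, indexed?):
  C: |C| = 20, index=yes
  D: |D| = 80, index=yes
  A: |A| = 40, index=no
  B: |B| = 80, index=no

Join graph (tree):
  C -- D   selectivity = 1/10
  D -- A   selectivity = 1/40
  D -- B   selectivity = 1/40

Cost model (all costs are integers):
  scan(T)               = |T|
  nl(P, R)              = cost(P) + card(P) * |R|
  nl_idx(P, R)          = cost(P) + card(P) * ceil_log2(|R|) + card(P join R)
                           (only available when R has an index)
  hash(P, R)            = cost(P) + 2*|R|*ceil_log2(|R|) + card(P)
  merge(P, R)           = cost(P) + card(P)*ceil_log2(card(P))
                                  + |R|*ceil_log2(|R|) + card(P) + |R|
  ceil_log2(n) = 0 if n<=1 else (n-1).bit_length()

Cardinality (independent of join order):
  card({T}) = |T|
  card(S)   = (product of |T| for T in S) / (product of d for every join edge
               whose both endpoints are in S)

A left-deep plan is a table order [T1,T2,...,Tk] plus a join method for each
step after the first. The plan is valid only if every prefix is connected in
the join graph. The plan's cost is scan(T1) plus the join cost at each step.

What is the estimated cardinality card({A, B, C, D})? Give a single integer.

320

Tables in S: A(40), B(80), C(20), D(80)
Edges inside S: C-D(d=10), D-A(d=40), D-B(d=40)
numerator = 40 * 80 * 20 * 80 = 5120000
denominator = 10 * 40 * 40 = 16000
card(S) = 5120000 / 16000 = 320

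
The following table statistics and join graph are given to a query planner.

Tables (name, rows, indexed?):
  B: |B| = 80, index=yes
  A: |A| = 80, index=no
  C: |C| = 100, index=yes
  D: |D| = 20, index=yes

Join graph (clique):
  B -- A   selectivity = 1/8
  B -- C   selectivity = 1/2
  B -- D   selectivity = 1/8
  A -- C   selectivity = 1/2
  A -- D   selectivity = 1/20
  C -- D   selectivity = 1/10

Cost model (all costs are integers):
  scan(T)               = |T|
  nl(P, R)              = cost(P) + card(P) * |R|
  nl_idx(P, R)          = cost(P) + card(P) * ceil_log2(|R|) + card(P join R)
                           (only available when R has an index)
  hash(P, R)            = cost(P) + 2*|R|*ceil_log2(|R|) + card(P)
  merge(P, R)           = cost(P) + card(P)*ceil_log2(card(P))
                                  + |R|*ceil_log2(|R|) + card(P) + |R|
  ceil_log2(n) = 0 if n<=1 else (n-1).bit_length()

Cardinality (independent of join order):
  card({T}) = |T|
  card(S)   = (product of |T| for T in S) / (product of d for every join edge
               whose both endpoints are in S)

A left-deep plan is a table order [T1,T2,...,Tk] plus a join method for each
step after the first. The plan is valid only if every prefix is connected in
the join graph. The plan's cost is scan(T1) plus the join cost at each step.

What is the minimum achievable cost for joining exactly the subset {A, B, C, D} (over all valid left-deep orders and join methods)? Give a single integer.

1970

Selinger DP over subsets of {A,B,C,D}:
  {B}: scan cost=80, card=80
  {A}: scan cost=80, card=80
  {C}: scan cost=100, card=100
  {D}: scan cost=20, card=20
  {AB}: card=800; try (B,hash)→1280, (A,hash)→1280, (B,merge)→1360, (A,merge)→1360, (B,nl_idx)→1440, (B,nl)→6480 …(+1); best=1280 via (B,hash)
  {BC}: card=4000; try (B,hash)→1320, (C,merge)→1520, (B,merge)→1540, (C,hash)→1560, (C,nl_idx)→4640, (B,nl_idx)→4800 …(+2); best=1320 via (B,hash)
  {BD}: card=200; try (D,hash)→360, (B,nl_idx)→360, (D,nl_idx)→680, (B,merge)→780, (D,merge)→840, (B,hash)→1160 …(+2); best=360 via (D,hash)
  {AC}: card=4000; try (A,hash)→1320, (C,merge)→1520, (A,merge)→1540, (C,hash)→1560, (C,nl_idx)→4640, (C,nl)→8080 …(+1); best=1320 via (A,hash)
  {AD}: card=80; try (D,hash)→360, (D,nl_idx)→560, (A,merge)→780, (D,merge)→840, (A,hash)→1160, (A,nl)→1620 …(+1); best=360 via (D,hash)
  {CD}: card=200; try (C,nl_idx)→360, (D,hash)→400, (D,nl_idx)→800, (C,merge)→940, (D,merge)→1020, (C,hash)→1440 …(+2); best=360 via (C,nl_idx)
  {ABC}: card=20000; try (C,hash)→3480, (B,hash)→6440, (A,hash)→6440, (C,merge)→10880, (C,nl_idx)→26880, (B,nl_idx)→49320 …(+5); best=3480 via (C,hash)
  {ABD}: card=100; try (B,nl_idx)→1020, (B,hash)→1560, (B,merge)→1640, (A,hash)→1680, (D,hash)→2280, (A,merge)→2800 …(+5); best=1020 via (B,nl_idx)
  {BCD}: card=1000; try (B,hash)→1680, (C,hash)→1960, (C,nl_idx)→2760, (B,nl_idx)→2760, (B,merge)→2800, (C,merge)→2960 …(+6); best=1680 via (B,hash)
  {ACD}: card=400; try (C,nl_idx)→1320, (A,hash)→1680, (C,merge)→1800, (C,hash)→1840, (A,merge)→2800, (D,hash)→5520 …(+5); best=1320 via (C,nl_idx)
  {ABCD}: card=250; try (C,nl_idx)→1970, (C,hash)→2520, (C,merge)→2620, (B,hash)→2840, (A,hash)→3800, (B,nl_idx)→4370 …(+9); best=1970 via (C,nl_idx)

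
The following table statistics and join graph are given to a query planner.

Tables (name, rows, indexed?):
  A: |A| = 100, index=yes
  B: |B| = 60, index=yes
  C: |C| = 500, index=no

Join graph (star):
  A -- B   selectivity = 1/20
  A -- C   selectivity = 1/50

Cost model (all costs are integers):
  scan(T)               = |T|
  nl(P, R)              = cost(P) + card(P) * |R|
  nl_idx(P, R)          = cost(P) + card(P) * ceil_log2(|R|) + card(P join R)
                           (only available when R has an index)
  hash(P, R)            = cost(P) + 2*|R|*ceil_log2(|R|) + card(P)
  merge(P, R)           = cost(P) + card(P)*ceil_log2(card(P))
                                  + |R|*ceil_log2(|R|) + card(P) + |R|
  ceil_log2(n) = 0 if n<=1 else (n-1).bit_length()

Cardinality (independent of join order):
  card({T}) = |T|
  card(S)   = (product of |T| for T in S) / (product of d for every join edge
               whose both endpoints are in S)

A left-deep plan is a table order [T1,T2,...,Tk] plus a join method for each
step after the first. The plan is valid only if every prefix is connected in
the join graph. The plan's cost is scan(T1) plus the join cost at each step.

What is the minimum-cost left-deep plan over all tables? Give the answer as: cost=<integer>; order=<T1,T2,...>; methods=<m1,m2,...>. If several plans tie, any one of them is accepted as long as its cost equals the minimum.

cost=4120; order=C,A,B; methods=hash,hash

Selinger DP (subsets sized 1..n):
  {A}: scan cost=100, card=100
  {B}: scan cost=60, card=60
  {C}: scan cost=500, card=500
  {AB}: card=300; try (A,nl_idx)→780, (B,hash)→920, (B,nl_idx)→1000, (A,merge)→1280, (B,merge)→1320, (A,hash)→1520 …(+2); best=780 via (A,nl_idx)
  {AC}: card=1000; try (A,hash)→2400, (A,nl_idx)→5000, (C,merge)→5900, (A,merge)→6300, (C,hash)→9200, (C,nl)→50100 …(+1); best=2400 via (A,hash)
  {ABC}: card=3000; try (B,hash)→4120, (C,merge)→8780, (C,hash)→10080, (B,nl_idx)→11400, (B,merge)→13820, (B,nl)→62400 …(+1); best=4120 via (B,hash)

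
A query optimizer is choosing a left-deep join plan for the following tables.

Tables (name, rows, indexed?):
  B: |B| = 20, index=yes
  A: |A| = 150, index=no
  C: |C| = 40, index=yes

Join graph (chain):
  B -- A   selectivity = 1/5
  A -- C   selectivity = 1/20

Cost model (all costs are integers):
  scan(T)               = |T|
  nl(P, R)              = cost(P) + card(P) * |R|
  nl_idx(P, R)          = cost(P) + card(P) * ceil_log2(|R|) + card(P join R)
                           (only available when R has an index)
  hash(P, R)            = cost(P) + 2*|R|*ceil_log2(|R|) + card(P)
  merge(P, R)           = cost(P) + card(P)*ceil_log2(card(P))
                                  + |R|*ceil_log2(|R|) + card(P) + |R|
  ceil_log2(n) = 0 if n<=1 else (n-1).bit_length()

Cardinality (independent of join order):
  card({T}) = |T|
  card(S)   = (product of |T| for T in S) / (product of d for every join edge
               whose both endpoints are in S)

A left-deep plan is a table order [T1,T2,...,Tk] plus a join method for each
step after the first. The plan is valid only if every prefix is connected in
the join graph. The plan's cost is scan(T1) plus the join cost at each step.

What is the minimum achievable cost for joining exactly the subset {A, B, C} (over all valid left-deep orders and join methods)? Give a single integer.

1280

Selinger DP over subsets of {A,B,C}:
  {B}: scan cost=20, card=20
  {A}: scan cost=150, card=150
  {C}: scan cost=40, card=40
  {AB}: card=600; try (B,hash)→500, (A,merge)→1490, (B,nl_idx)→1500, (B,merge)→1620, (A,hash)→2440, (A,nl)→3020 …(+1); best=500 via (B,hash)
  {AC}: card=300; try (C,hash)→780, (C,nl_idx)→1350, (A,merge)→1670, (C,merge)→1780, (A,hash)→2480, (A,nl)→6040 …(+1); best=780 via (C,hash)
  {ABC}: card=1200; try (B,hash)→1280, (C,hash)→1580, (B,nl_idx)→3480, (B,merge)→3900, (C,nl_idx)→5300, (B,nl)→6780 …(+2); best=1280 via (B,hash)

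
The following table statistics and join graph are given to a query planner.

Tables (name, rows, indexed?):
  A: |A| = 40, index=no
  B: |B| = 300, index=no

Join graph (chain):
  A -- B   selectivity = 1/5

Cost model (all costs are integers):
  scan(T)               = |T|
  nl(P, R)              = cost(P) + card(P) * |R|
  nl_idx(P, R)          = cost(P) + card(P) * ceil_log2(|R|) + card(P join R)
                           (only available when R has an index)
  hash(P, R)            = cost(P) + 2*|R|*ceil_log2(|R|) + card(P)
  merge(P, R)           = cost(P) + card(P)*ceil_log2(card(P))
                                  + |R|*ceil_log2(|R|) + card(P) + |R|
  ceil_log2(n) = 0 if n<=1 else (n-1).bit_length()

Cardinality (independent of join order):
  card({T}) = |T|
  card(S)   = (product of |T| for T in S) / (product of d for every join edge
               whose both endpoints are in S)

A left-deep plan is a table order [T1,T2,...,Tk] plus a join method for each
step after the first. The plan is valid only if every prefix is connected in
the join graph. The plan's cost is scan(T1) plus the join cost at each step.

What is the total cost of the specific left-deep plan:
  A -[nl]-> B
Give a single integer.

12040

step 1: scan A: cost=40, card=40
step 2: join B via nl
    card(P join B) = 40*300/(5) = 2400
    cost = 40 + 40*300 = 12040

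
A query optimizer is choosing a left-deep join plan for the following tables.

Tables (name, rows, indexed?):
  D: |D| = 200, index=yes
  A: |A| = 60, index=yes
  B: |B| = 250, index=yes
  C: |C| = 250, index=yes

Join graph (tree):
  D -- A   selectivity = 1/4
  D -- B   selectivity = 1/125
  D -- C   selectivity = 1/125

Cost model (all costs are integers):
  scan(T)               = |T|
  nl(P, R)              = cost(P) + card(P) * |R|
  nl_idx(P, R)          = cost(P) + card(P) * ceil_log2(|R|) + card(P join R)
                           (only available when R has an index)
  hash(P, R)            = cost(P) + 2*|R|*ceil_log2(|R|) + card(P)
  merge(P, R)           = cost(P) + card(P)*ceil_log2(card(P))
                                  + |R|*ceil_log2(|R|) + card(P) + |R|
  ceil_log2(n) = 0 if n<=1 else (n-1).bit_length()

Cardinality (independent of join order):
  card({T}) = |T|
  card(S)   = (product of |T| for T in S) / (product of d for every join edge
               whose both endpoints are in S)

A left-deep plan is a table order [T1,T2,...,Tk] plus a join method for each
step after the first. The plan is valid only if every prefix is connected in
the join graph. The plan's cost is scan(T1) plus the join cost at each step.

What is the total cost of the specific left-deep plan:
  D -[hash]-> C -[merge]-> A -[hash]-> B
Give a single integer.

18820

step 1: scan D: cost=200, card=200
step 2: join C via hash
    card(P join C) = 200*250/(125) = 400
    cost = 200 + 2*250*8 + 200 = 4400
step 3: join A via merge
    card(P join A) = 400*60/(4) = 6000
    cost = 4400 + 400*9 + 60*6 + 400 + 60 = 8820
step 4: join B via hash
    card(P join B) = 6000*250/(125) = 12000
    cost = 8820 + 2*250*8 + 6000 = 18820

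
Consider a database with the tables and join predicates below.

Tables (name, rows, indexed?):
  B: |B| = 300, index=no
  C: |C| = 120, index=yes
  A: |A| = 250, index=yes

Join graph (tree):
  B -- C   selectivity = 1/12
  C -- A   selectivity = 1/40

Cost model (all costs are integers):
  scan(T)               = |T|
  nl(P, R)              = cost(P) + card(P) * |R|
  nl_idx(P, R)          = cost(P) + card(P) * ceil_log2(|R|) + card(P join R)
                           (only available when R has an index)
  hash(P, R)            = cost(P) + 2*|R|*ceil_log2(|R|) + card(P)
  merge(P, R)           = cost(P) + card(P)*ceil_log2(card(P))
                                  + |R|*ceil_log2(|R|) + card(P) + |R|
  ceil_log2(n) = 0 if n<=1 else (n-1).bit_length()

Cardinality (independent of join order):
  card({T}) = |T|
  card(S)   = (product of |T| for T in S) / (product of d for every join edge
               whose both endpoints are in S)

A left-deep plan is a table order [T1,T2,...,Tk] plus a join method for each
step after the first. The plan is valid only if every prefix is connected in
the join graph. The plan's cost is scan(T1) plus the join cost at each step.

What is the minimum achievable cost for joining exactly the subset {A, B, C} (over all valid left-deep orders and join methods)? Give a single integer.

7980

Selinger DP over subsets of {A,B,C}:
  {B}: scan cost=300, card=300
  {C}: scan cost=120, card=120
  {A}: scan cost=250, card=250
  {BC}: card=3000; try (C,hash)→2280, (B,merge)→4080, (C,merge)→4260, (C,nl_idx)→5400, (B,hash)→5640, (B,nl)→36120 …(+1); best=2280 via (C,hash)
  {AC}: card=750; try (A,nl_idx)→1830, (C,hash)→2180, (C,nl_idx)→2750, (A,merge)→3330, (C,merge)→3460, (A,hash)→4240 …(+2); best=1830 via (A,nl_idx)
  {ABC}: card=18750; try (B,hash)→7980, (A,hash)→9280, (B,merge)→13080, (A,merge)→43530, (A,nl_idx)→45030, (B,nl)→226830 …(+1); best=7980 via (B,hash)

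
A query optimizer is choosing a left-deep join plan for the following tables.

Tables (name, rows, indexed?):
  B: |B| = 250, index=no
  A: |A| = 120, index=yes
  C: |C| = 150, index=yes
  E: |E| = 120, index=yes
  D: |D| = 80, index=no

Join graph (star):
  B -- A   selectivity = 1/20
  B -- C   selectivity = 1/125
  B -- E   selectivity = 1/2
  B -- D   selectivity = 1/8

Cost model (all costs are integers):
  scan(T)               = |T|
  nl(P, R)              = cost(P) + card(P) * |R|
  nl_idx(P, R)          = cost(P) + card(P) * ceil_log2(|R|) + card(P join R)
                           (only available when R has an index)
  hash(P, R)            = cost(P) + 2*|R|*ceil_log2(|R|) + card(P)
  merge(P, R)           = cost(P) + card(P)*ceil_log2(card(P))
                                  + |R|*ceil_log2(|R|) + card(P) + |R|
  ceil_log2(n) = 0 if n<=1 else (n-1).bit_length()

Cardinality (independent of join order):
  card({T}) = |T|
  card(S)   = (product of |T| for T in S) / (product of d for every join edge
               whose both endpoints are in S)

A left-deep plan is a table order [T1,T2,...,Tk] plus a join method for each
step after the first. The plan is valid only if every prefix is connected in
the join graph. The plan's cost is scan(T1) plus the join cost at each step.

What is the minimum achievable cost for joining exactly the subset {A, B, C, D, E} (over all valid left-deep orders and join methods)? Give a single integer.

Selinger DP over subsets of {A,B,C,D,E}:
  {B}: scan cost=250, card=250
  {A}: scan cost=120, card=120
  {C}: scan cost=150, card=150
  {E}: scan cost=120, card=120
  {D}: scan cost=80, card=80
  {AB}: card=1500; try (A,hash)→2180, (B,merge)→3330, (A,merge)→3460, (A,nl_idx)→3500, (B,hash)→4240, (B,nl)→30120 …(+1); best=2180 via (A,hash)
  {BC}: card=300; try (C,nl_idx)→2550, (C,hash)→2900, (B,merge)→3750, (C,merge)→3850, (B,hash)→4300, (B,nl)→37650 …(+1); best=2550 via (C,nl_idx)
  {BE}: card=15000; try (E,hash)→2180, (B,merge)→3330, (E,merge)→3460, (B,hash)→4240, (E,nl_idx)→17000, (B,nl)→30120 …(+1); best=2180 via (E,hash)
  {BD}: card=2500; try (D,hash)→1620, (B,merge)→2970, (D,merge)→3140, (B,hash)→4160, (B,nl)→20080, (D,nl)→20250; best=1620 via (D,hash)
  {ABC}: card=1800; try (A,hash)→4530, (C,hash)→6080, (A,nl_idx)→6450, (A,merge)→6510, (C,nl_idx)→15980, (C,merge)→21530 …(+2); best=4530 via (A,hash)
  {ABE}: card=90000; try (E,hash)→5360, (A,hash)→18860, (E,merge)→21140, (E,nl_idx)→102680, (E,nl)→182180, (A,nl_idx)→197180 …(+2); best=5360 via (E,hash)
  {ABD}: card=15000; try (D,hash)→4800, (A,hash)→5800, (D,merge)→20820, (A,nl_idx)→34120, (A,merge)→35080, (D,nl)→122180 …(+1); best=4800 via (D,hash)
  {BCE}: card=18000; try (E,hash)→4530, (E,merge)→6510, (C,hash)→19580, (E,nl_idx)→22650, (E,nl)→38550, (C,nl_idx)→140180 …(+2); best=4530 via (E,hash)
  {BCD}: card=3000; try (D,hash)→3970, (D,merge)→6190, (C,hash)→6520, (C,nl_idx)→24620, (D,nl)→26550, (C,merge)→35470 …(+1); best=3970 via (D,hash)
  {BDE}: card=150000; try (E,hash)→5800, (D,hash)→18300, (E,merge)→35080, (E,nl_idx)→169120, (D,merge)→227820, (E,nl)→301620 …(+1); best=5800 via (E,hash)
  {ABCE}: card=108000; try (E,hash)→8010, (A,hash)→24210, (E,merge)→27090, (C,hash)→97760, (E,nl_idx)→125130, (E,nl)→220530 …(+6); best=8010 via (E,hash)
  {ABCD}: card=18000; try (D,hash)→7450, (A,hash)→8650, (C,hash)→22200, (D,merge)→26770, (A,nl_idx)→42970, (A,merge)→43930 …(+5); best=7450 via (D,hash)
  {ABDE}: card=900000; try (E,hash)→21480, (D,hash)→96480, (A,hash)→157480, (E,merge)→230760, (E,nl_idx)→1009800, (D,merge)→1626000 …(+5); best=21480 via (E,hash)
  {BCDE}: card=180000; try (E,hash)→8650, (D,hash)→23650, (E,merge)→43930, (C,hash)→158200, (E,nl_idx)→204970, (D,merge)→293170 …(+5); best=8650 via (E,hash)
  {ABCDE}: card=1080000; try (E,hash)→27130, (D,hash)→117130, (A,hash)→190330, (E,merge)→296410, (C,hash)→923880, (E,nl_idx)→1213450 …(+9); best=27130 via (E,hash)

27130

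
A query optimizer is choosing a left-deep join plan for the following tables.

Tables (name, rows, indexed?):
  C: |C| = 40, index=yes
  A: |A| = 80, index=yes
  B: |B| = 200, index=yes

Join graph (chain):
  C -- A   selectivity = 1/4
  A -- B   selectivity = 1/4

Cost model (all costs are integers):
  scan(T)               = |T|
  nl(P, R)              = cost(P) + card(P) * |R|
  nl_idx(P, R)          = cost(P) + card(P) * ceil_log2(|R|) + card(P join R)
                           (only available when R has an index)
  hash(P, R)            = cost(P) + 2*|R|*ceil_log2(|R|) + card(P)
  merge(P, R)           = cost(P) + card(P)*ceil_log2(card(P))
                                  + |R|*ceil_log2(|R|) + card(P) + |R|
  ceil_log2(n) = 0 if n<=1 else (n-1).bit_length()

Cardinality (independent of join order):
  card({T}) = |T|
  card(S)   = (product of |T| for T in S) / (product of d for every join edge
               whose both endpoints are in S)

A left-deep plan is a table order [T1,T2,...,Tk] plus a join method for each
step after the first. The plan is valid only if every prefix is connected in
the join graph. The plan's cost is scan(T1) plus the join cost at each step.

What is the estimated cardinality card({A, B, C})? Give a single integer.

40000

Tables in S: A(80), B(200), C(40)
Edges inside S: C-A(d=4), A-B(d=4)
numerator = 80 * 200 * 40 = 640000
denominator = 4 * 4 = 16
card(S) = 640000 / 16 = 40000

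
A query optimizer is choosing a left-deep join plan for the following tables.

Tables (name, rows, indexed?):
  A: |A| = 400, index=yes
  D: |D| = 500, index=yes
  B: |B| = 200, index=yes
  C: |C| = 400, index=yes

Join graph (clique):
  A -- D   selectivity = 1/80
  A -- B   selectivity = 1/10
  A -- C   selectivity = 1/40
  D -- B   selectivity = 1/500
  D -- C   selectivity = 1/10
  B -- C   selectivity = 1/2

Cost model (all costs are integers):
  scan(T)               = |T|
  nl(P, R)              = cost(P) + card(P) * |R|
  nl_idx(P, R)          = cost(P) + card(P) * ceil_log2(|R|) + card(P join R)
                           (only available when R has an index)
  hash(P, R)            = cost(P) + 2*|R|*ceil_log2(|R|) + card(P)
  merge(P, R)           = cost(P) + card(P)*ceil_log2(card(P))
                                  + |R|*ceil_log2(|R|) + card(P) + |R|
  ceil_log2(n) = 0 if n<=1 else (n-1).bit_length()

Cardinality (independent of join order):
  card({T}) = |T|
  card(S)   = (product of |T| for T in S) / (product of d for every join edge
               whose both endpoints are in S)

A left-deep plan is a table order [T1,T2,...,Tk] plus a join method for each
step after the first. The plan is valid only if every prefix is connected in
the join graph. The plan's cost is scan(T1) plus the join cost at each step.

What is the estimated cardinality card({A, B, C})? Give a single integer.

40000

Tables in S: A(400), B(200), C(400)
Edges inside S: A-B(d=10), A-C(d=40), B-C(d=2)
numerator = 400 * 200 * 400 = 32000000
denominator = 10 * 40 * 2 = 800
card(S) = 32000000 / 800 = 40000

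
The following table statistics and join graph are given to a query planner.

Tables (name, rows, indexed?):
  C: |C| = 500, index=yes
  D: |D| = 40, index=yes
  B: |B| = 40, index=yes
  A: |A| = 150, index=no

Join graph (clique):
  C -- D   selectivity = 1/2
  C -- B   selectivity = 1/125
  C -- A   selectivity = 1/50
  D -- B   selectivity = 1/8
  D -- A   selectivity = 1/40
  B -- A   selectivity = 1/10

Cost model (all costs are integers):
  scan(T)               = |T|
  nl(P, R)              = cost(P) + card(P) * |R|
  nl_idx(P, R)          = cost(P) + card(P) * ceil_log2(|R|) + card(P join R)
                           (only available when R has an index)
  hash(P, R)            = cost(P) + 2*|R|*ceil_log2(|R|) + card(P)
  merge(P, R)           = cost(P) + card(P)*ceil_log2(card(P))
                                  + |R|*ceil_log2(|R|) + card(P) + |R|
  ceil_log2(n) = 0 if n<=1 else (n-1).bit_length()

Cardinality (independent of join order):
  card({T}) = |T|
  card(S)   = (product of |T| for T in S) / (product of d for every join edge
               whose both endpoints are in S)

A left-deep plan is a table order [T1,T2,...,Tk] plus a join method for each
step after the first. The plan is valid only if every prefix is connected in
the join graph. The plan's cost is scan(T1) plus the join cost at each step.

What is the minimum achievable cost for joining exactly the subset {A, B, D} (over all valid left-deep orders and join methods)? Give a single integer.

Selinger DP over subsets of {A,B,D}:
  {D}: scan cost=40, card=40
  {B}: scan cost=40, card=40
  {A}: scan cost=150, card=150
  {BD}: card=200; try (D,nl_idx)→480, (B,nl_idx)→480, (D,hash)→560, (B,hash)→560, (D,merge)→600, (B,merge)→600 …(+2); best=480 via (D,nl_idx)
  {AD}: card=150; try (D,hash)→780, (D,nl_idx)→1200, (A,merge)→1670, (D,merge)→1780, (A,hash)→2480, (A,nl)→6040 …(+1); best=780 via (D,hash)
  {AB}: card=600; try (B,hash)→780, (B,nl_idx)→1650, (A,merge)→1670, (B,merge)→1780, (A,hash)→2480, (A,nl)→6040 …(+1); best=780 via (B,hash)
  {ABD}: card=75; try (B,hash)→1410, (B,nl_idx)→1755, (D,hash)→1860, (B,merge)→2410, (A,hash)→3080, (A,merge)→3630 …(+5); best=1410 via (B,hash)

1410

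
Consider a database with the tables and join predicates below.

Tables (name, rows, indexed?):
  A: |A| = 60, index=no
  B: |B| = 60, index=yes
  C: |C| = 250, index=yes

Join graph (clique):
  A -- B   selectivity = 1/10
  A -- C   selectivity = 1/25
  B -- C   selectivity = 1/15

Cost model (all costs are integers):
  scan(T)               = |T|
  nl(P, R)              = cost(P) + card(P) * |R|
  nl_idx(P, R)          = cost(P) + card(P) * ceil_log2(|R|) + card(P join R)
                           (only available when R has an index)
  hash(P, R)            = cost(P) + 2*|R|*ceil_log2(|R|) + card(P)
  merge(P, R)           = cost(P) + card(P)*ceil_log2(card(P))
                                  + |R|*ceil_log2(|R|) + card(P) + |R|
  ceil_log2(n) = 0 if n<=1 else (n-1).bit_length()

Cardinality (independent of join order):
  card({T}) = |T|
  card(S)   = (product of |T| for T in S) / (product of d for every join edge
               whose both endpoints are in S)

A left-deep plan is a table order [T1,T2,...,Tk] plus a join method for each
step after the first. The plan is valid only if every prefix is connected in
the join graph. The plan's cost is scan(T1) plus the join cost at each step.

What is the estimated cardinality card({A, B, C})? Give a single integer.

240

Tables in S: A(60), B(60), C(250)
Edges inside S: A-B(d=10), A-C(d=25), B-C(d=15)
numerator = 60 * 60 * 250 = 900000
denominator = 10 * 25 * 15 = 3750
card(S) = 900000 / 3750 = 240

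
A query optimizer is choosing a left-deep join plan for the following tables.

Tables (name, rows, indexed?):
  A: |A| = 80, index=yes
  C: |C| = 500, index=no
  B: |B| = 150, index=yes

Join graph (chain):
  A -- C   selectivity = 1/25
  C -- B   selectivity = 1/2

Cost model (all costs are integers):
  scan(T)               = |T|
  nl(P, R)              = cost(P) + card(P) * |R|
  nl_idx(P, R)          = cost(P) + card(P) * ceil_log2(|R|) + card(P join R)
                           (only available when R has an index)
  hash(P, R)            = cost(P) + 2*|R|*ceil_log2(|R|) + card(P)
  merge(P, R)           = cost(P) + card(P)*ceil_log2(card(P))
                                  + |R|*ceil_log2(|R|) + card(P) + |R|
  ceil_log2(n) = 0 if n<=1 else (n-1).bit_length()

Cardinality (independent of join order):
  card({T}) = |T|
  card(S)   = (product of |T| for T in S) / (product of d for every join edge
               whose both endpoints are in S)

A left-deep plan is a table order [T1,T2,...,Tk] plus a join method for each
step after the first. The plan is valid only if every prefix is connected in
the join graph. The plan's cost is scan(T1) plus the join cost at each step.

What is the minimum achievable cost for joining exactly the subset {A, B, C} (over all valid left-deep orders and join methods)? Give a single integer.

6120

Selinger DP over subsets of {A,B,C}:
  {A}: scan cost=80, card=80
  {C}: scan cost=500, card=500
  {B}: scan cost=150, card=150
  {AC}: card=1600; try (A,hash)→2120, (A,nl_idx)→5600, (C,merge)→5720, (A,merge)→6140, (C,hash)→9160, (C,nl)→40080 …(+1); best=2120 via (A,hash)
  {BC}: card=37500; try (B,hash)→3400, (C,merge)→6500, (B,merge)→6850, (C,hash)→9300, (B,nl_idx)→42000, (C,nl)→75150 …(+1); best=3400 via (B,hash)
  {ABC}: card=120000; try (B,hash)→6120, (B,merge)→22670, (A,hash)→42020, (B,nl_idx)→134920, (B,nl)→242120, (A,nl_idx)→385900 …(+2); best=6120 via (B,hash)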